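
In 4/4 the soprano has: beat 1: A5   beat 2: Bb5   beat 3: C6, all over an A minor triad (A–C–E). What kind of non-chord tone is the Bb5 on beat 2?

The harmony at that moment is A minor triad (A, C, E); Bb5 is not a chord tone.
It is approached by step up from A5 and left by step up to C6.
Step in, step out in the same direction — a passing tone.

Passing tone.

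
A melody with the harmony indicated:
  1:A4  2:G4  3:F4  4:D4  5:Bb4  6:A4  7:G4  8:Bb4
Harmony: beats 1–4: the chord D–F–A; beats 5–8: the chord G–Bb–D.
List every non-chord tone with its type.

The harmony at that moment is D minor triad (D, F, A); G4 is not a chord tone.
It is approached by step down from A4 and left by step down to F4.
Step in, step out in the same direction — a passing tone.
The harmony at that moment is G minor triad (G, Bb, D); A4 is not a chord tone.
It is approached by step down from Bb4 and left by step down to G4.
Step in, step out in the same direction — a passing tone.

G4 (beat 2) — passing tone; A4 (beat 6) — passing tone.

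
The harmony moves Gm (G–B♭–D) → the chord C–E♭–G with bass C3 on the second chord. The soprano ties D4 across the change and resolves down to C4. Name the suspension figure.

9–8 suspension.

At the second chord the bass is C3. The suspended D4 lies a ninth above the bass; after resolving down by step to C4, the interval above the bass becomes an octave.
Suspension figures are named by those two intervals: 9–8.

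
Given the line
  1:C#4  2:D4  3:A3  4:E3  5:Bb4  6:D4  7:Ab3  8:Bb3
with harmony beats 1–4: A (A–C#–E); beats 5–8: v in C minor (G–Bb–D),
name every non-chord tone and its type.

The harmony at that moment is A major triad (A, C#, E); D4 is not a chord tone.
It is approached by step up from C#4 and left by leap down to A3.
Step in, leap out — an escape tone.
The harmony at that moment is G minor triad (G, Bb, D); Ab3 is not a chord tone.
It is approached by leap down from D4 and left by step up to Bb3.
Leap in, step out — an appoggiatura.

D4 (beat 2) — escape tone; Ab3 (beat 7) — appoggiatura.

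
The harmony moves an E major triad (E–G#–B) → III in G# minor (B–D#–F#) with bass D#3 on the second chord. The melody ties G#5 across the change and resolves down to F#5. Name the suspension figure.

4–3 suspension.

At the second chord the bass is D#3. The suspended G#5 lies a fourth above the bass; after resolving down by step to F#5, the interval above the bass becomes a third.
Suspension figures are named by those two intervals: 4–3.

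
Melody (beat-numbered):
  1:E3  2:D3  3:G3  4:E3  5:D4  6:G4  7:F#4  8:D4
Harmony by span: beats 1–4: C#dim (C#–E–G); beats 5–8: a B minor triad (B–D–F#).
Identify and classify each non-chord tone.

D3 (beat 2) — escape tone; G4 (beat 6) — appoggiatura.

The harmony at that moment is C# diminished triad (C#, E, G); D3 is not a chord tone.
It is approached by step down from E3 and left by leap up to G3.
Step in, leap out — an escape tone.
The harmony at that moment is B minor triad (B, D, F#); G4 is not a chord tone.
It is approached by leap up from D4 and left by step down to F#4.
Leap in, step out — an appoggiatura.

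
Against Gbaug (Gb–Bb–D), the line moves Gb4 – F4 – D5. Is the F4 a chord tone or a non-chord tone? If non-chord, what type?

Non-chord tone — an escape tone.

The harmony at that moment is Gb augmented triad (Gb, Bb, D); F4 is not a chord tone.
It is approached by step down from Gb4 and left by leap up to D5.
Step in, leap out — an escape tone.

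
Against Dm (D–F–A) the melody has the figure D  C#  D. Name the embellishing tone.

C# is a neighbor tone.

The harmony at that moment is D minor triad (D, F, A); C# is not a chord tone.
It is approached by step down from D and left by step up to D.
Step away and step back to the same note — a neighbor tone (lower neighbor).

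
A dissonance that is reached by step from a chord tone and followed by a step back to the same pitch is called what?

Neighbor tone.

Approach: by step. Departure: by step in the opposite direction, back to the starting pitch.
Stepwise on both sides but reversing to return to the same chord tone — a neighbor tone. (Had it continued onward in the same direction it would be a passing tone instead.)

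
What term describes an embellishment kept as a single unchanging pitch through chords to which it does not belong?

Approach: none. Departure: none — a single pitch is sustained while the chords change around it, passing through harmonies that do not contain it.
No melodic motion at all; the dissonance is created entirely by the moving harmonies against the stationary note — a pedal tone (pedal point).

Pedal tone.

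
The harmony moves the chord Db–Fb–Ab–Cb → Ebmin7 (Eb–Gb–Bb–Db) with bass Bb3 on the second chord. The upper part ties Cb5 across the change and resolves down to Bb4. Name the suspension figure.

9–8 suspension.

At the second chord the bass is Bb3. The suspended Cb5 lies a ninth above the bass; after resolving down by step to Bb4, the interval above the bass becomes an octave.
Suspension figures are named by those two intervals: 9–8.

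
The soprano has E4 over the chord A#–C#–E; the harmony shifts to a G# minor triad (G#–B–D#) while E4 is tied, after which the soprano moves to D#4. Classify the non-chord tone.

E4 is a suspension.

The harmony at that moment is G# minor triad (G#, B, D#); E4 is not a chord tone.
It is held over (the same pitch as the preceding E4) and left by step down to D#4.
Held over from the previous chord and resolving down by step — a suspension.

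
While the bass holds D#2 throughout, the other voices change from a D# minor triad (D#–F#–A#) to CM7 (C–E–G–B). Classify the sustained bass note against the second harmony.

Pedal tone (pedal point).

The harmony at that moment is C major seventh chord (C, E, G, B); D#2 is not a chord tone.
It is held over (the same pitch as the preceding D#2) and then sustained as the same pitch into the next harmony.
Sustained through a change of harmony — a pedal tone.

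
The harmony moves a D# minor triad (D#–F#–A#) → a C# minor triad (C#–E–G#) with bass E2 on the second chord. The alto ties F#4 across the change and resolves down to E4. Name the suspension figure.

9–8 suspension.

At the second chord the bass is E2. The suspended F#4 lies a ninth above the bass; after resolving down by step to E4, the interval above the bass becomes an octave.
Suspension figures are named by those two intervals: 9–8.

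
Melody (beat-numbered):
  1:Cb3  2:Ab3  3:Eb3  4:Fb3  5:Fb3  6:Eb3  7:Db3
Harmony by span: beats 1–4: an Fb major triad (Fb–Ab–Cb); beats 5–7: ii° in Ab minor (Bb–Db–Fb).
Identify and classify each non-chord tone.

Eb3 (beat 3) — appoggiatura; Eb3 (beat 6) — passing tone.

The harmony at that moment is Fb major triad (Fb, Ab, Cb); Eb3 is not a chord tone.
It is approached by leap down from Ab3 and left by step up to Fb3.
Leap in, step out — an appoggiatura.
The harmony at that moment is Bb diminished triad (Bb, Db, Fb); Eb3 is not a chord tone.
It is approached by step down from Fb3 and left by step down to Db3.
Step in, step out in the same direction — a passing tone.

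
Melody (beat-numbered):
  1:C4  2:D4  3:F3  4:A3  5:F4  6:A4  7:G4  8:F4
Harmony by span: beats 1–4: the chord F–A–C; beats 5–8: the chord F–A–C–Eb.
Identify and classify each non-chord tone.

The harmony at that moment is F major triad (F, A, C); D4 is not a chord tone.
It is approached by step up from C4 and left by leap down to F3.
Step in, leap out — an escape tone.
The harmony at that moment is F dominant seventh chord (F, A, C, Eb); G4 is not a chord tone.
It is approached by step down from A4 and left by step down to F4.
Step in, step out in the same direction — a passing tone.

D4 (beat 2) — escape tone; G4 (beat 7) — passing tone.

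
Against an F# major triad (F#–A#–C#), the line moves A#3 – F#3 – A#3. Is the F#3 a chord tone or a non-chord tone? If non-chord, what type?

Chord tone (the root of F# major triad).

F# major triad contains F#, A#, C#; F# is the root, so it is a chord tone.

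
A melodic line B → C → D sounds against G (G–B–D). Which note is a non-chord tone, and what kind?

The harmony at that moment is G major triad (G, B, D); C is not a chord tone.
It is approached by step up from B and left by step up to D.
Step in, step out in the same direction — a passing tone.

C is a passing tone.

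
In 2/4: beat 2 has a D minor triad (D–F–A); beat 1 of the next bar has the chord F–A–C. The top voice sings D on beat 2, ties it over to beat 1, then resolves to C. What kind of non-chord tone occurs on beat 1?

The harmony at that moment is F major triad (F, A, C); D is not a chord tone.
It is held over (the same pitch as the preceding D) and left by step down to C.
Held over from the previous chord and resolving down by step — a suspension.

Suspension.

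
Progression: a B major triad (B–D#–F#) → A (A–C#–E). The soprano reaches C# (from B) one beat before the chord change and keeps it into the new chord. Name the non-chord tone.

The harmony at that moment is B major triad (B, D#, F#); C# is not a chord tone.
It is approached by step up from B and then sustained as the same pitch into the next harmony.
Arriving early and becoming a chord tone when the harmony changes — an anticipation.

C# is an anticipation.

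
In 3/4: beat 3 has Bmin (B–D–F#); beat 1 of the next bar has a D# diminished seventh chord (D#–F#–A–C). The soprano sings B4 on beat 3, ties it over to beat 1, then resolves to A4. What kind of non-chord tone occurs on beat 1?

The harmony at that moment is D# diminished seventh chord (D#, F#, A, C); B4 is not a chord tone.
It is held over (the same pitch as the preceding B4) and left by step down to A4.
Held over from the previous chord and resolving down by step — a suspension.

Suspension.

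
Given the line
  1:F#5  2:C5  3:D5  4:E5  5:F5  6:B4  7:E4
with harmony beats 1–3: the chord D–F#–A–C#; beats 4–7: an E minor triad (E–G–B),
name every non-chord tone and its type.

The harmony at that moment is D major seventh chord (D, F#, A, C#); C5 is not a chord tone.
It is approached by leap down from F#5 and left by step up to D5.
Leap in, step out — an appoggiatura.
The harmony at that moment is E minor triad (E, G, B); F5 is not a chord tone.
It is approached by step up from E5 and left by leap down to B4.
Step in, leap out — an escape tone.

C5 (beat 2) — appoggiatura; F5 (beat 5) — escape tone.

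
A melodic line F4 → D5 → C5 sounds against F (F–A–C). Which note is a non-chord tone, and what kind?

The harmony at that moment is F major triad (F, A, C); D5 is not a chord tone.
It is approached by leap up from F4 and left by step down to C5.
Leap in, step out — an appoggiatura.

D5 is an appoggiatura.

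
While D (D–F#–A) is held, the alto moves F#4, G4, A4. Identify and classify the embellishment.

The harmony at that moment is D major triad (D, F#, A); G4 is not a chord tone.
It is approached by step up from F#4 and left by step up to A4.
Step in, step out in the same direction — a passing tone.

G4 is a passing tone.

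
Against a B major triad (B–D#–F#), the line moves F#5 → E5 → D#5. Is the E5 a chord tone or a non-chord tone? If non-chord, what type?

Non-chord tone — a passing tone.

The harmony at that moment is B major triad (B, D#, F#); E5 is not a chord tone.
It is approached by step down from F#5 and left by step down to D#5.
Step in, step out in the same direction — a passing tone.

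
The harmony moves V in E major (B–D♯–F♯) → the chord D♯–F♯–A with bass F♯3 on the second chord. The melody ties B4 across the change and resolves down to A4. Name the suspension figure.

4–3 suspension.

At the second chord the bass is F♯3. The suspended B4 lies a fourth above the bass; after resolving down by step to A4, the interval above the bass becomes a third.
Suspension figures are named by those two intervals: 4–3.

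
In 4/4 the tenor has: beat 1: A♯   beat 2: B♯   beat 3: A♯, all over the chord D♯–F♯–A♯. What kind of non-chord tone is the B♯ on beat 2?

The harmony at that moment is D♯ minor triad (D♯, F♯, A♯); B♯ is not a chord tone.
It is approached by step up from A♯ and left by step down to A♯.
Step away and step back to the same note — a neighbor tone (upper neighbor).

Upper neighbor tone.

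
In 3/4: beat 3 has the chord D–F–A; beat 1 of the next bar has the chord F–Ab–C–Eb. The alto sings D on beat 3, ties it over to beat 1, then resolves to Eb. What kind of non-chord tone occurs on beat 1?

Retardation.

The harmony at that moment is F minor seventh chord (F, Ab, C, Eb); D is not a chord tone.
It is held over (the same pitch as the preceding D) and left by step up to Eb.
Held over from the previous chord and resolving up by step — a retardation.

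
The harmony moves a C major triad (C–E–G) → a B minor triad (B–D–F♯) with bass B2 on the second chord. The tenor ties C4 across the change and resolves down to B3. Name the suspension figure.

9–8 suspension.

At the second chord the bass is B2. The suspended C4 lies a ninth above the bass; after resolving down by step to B3, the interval above the bass becomes an octave.
Suspension figures are named by those two intervals: 9–8.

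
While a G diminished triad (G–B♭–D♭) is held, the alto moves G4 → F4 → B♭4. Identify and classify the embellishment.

F4 is an escape tone.

The harmony at that moment is G diminished triad (G, B♭, D♭); F4 is not a chord tone.
It is approached by step down from G4 and left by leap up to B♭4.
Step in, leap out — an escape tone.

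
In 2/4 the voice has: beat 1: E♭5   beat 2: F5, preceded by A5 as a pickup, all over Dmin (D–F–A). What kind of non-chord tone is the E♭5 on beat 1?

Appoggiatura.

The harmony at that moment is D minor triad (D, F, A); E♭5 is not a chord tone.
It is approached by leap down from A5 and left by step up to F5.
Leap in, step out, metrically accented — an appoggiatura.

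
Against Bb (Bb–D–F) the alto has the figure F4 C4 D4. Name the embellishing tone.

The harmony at that moment is Bb major triad (Bb, D, F); C4 is not a chord tone.
It is approached by leap down from F4 and left by step up to D4.
Leap in, step out — an appoggiatura.

C4 is an appoggiatura.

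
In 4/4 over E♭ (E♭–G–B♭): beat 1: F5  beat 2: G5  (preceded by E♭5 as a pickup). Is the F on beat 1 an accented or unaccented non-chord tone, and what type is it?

Accented passing tone.

The harmony at that moment is E♭ major triad (E♭, G, B♭); F5 is not a chord tone.
It is approached by step up from E♭5 and left by step up to G5.
Step in, step out in the same direction — a passing tone.
It falls on the downbeat, so it is accented.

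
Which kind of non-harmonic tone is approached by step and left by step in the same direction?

Passing tone.

Approach: by step. Departure: by step, continuing in the same direction.
Stepwise on both sides with no change of direction means the note fills in the space between two different chord tones — a passing tone. (Had it turned back to its starting note it would be a neighbor tone instead.)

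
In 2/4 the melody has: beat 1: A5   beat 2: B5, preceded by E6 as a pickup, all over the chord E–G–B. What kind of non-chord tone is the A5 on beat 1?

Appoggiatura.

The harmony at that moment is E minor triad (E, G, B); A5 is not a chord tone.
It is approached by leap down from E6 and left by step up to B5.
Leap in, step out, metrically accented — an appoggiatura.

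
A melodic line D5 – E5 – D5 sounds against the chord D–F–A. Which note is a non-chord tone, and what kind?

E5 is a neighbor tone.

The harmony at that moment is D minor triad (D, F, A); E5 is not a chord tone.
It is approached by step up from D5 and left by step down to D5.
Step away and step back to the same note — a neighbor tone (upper neighbor).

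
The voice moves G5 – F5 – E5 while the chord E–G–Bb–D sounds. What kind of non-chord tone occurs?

F5 is a passing tone.

The harmony at that moment is E half-diminished seventh chord (E, G, Bb, D); F5 is not a chord tone.
It is approached by step down from G5 and left by step down to E5.
Step in, step out in the same direction — a passing tone.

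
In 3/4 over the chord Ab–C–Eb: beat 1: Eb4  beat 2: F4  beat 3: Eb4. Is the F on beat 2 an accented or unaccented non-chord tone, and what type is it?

Unaccented neighbor tone.

The harmony at that moment is Ab major triad (Ab, C, Eb); F4 is not a chord tone.
It is approached by step up from Eb4 and left by step down to Eb4.
Step away and step back to the same note — a neighbor tone (upper neighbor).
It falls on a weak beat, so it is unaccented.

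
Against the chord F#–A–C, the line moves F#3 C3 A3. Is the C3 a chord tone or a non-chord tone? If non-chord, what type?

F# diminished triad contains F#, A, C; C is the fifth, so it is a chord tone.

Chord tone (the fifth of F# diminished triad).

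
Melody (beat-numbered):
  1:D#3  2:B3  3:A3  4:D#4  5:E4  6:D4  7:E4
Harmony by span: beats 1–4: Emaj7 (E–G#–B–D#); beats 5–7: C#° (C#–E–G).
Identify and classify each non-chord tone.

The harmony at that moment is E major seventh chord (E, G#, B, D#); A3 is not a chord tone.
It is approached by step down from B3 and left by leap up to D#4.
Step in, leap out — an escape tone.
The harmony at that moment is C# diminished triad (C#, E, G); D4 is not a chord tone.
It is approached by step down from E4 and left by step up to E4.
Step away and step back to the same note — a neighbor tone (lower neighbor).

A3 (beat 3) — escape tone; D4 (beat 6) — neighbor tone.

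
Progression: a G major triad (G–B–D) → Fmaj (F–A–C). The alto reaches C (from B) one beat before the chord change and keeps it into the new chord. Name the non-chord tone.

C is an anticipation.

The harmony at that moment is G major triad (G, B, D); C is not a chord tone.
It is approached by step up from B and then sustained as the same pitch into the next harmony.
Arriving early and becoming a chord tone when the harmony changes — an anticipation.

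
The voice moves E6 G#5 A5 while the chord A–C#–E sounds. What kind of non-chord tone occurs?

G#5 is an appoggiatura.

The harmony at that moment is A major triad (A, C#, E); G#5 is not a chord tone.
It is approached by leap down from E6 and left by step up to A5.
Leap in, step out — an appoggiatura.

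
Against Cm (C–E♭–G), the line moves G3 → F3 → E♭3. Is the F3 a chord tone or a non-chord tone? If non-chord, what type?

The harmony at that moment is C minor triad (C, E♭, G); F3 is not a chord tone.
It is approached by step down from G3 and left by step down to E♭3.
Step in, step out in the same direction — a passing tone.

Non-chord tone — a passing tone.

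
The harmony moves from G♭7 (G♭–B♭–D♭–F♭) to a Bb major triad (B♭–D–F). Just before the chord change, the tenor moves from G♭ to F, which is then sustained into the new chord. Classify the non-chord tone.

F is an anticipation.

The harmony at that moment is G♭ dominant seventh chord (G♭, B♭, D♭, F♭); F is not a chord tone.
It is approached by step down from G♭ and then sustained as the same pitch into the next harmony.
Arriving early and becoming a chord tone when the harmony changes — an anticipation.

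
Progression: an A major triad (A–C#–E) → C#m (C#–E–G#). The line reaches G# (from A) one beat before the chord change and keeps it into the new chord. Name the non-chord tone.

The harmony at that moment is A major triad (A, C#, E); G# is not a chord tone.
It is approached by step down from A and then sustained as the same pitch into the next harmony.
Arriving early and becoming a chord tone when the harmony changes — an anticipation.

G# is an anticipation.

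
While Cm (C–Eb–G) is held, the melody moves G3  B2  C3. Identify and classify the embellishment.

The harmony at that moment is C minor triad (C, Eb, G); B2 is not a chord tone.
It is approached by leap down from G3 and left by step up to C3.
Leap in, step out — an appoggiatura.

B2 is an appoggiatura.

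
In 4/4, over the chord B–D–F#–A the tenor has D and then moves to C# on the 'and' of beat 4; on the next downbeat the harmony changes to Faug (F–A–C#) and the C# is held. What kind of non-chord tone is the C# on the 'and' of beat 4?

The harmony at that moment is B minor seventh chord (B, D, F#, A); C# is not a chord tone.
It is approached by step down from D and then sustained as the same pitch into the next harmony.
Arriving early and becoming a chord tone when the harmony changes — an anticipation.

Anticipation.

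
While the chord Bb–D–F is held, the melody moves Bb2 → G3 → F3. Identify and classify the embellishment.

G3 is an appoggiatura.

The harmony at that moment is Bb major triad (Bb, D, F); G3 is not a chord tone.
It is approached by leap up from Bb2 and left by step down to F3.
Leap in, step out — an appoggiatura.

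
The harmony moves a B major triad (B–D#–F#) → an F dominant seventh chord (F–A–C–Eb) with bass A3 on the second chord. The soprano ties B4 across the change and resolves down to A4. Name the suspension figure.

9–8 suspension.

At the second chord the bass is A3. The suspended B4 lies a ninth above the bass; after resolving down by step to A4, the interval above the bass becomes an octave.
Suspension figures are named by those two intervals: 9–8.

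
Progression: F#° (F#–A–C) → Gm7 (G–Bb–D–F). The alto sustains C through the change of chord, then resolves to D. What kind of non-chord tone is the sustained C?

The harmony at that moment is G minor seventh chord (G, Bb, D, F); C is not a chord tone.
It is held over (the same pitch as the preceding C) and left by step up to D.
Held over from the previous chord and resolving up by step — a retardation.

C is a retardation.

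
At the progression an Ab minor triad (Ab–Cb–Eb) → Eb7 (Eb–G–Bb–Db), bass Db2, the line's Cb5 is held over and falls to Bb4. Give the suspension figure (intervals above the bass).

7–6 suspension.

At the second chord the bass is Db2. The suspended Cb5 lies a seventh above the bass; after resolving down by step to Bb4, the interval above the bass becomes a sixth.
Suspension figures are named by those two intervals: 7–6.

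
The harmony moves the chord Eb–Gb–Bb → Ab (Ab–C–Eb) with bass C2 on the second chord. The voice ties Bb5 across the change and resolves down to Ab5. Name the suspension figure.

7–6 suspension.

At the second chord the bass is C2. The suspended Bb5 lies a seventh above the bass; after resolving down by step to Ab5, the interval above the bass becomes a sixth.
Suspension figures are named by those two intervals: 7–6.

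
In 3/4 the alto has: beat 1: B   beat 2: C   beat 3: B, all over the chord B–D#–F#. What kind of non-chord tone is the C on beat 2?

The harmony at that moment is B major triad (B, D#, F#); C is not a chord tone.
It is approached by step up from B and left by step down to B.
Step away and step back to the same note — a neighbor tone (upper neighbor).

Upper neighbor tone.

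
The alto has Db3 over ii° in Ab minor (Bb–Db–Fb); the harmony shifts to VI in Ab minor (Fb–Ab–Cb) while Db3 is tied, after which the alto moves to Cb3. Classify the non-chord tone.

The harmony at that moment is Fb major triad (Fb, Ab, Cb); Db3 is not a chord tone.
It is held over (the same pitch as the preceding Db3) and left by step down to Cb3.
Held over from the previous chord and resolving down by step — a suspension.

Db3 is a suspension.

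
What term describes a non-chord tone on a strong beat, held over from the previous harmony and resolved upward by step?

Approach: by preparation — the pitch is first a chord tone, then held (tied or repeated) while the harmony changes under it. Departure: up by step. Metric position: strong.
A prepared dissonance that resolves upward by step — a retardation. (The same figure resolving downward would be a suspension.)

Retardation.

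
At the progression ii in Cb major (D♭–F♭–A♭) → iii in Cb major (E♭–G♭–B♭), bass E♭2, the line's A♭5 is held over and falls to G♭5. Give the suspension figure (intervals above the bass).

4–3 suspension.

At the second chord the bass is E♭2. The suspended A♭5 lies a fourth above the bass; after resolving down by step to G♭5, the interval above the bass becomes a third.
Suspension figures are named by those two intervals: 4–3.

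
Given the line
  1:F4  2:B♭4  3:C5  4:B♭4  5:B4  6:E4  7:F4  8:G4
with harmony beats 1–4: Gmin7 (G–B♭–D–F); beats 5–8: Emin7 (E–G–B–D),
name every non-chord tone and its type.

C5 (beat 3) — neighbor tone; F4 (beat 7) — passing tone.

The harmony at that moment is G minor seventh chord (G, B♭, D, F); C5 is not a chord tone.
It is approached by step up from B♭4 and left by step down to B♭4.
Step away and step back to the same note — a neighbor tone (upper neighbor).
The harmony at that moment is E minor seventh chord (E, G, B, D); F4 is not a chord tone.
It is approached by step up from E4 and left by step up to G4.
Step in, step out in the same direction — a passing tone.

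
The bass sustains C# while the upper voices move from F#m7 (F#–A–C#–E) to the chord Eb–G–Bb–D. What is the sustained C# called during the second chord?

Pedal tone (pedal point).

The harmony at that moment is Eb major seventh chord (Eb, G, Bb, D); C# is not a chord tone.
It is held over (the same pitch as the preceding C#) and then sustained as the same pitch into the next harmony.
Sustained through a change of harmony — a pedal tone.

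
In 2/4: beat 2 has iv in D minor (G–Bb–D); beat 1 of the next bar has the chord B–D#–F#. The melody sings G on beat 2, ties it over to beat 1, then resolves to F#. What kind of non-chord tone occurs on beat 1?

The harmony at that moment is B major triad (B, D#, F#); G is not a chord tone.
It is held over (the same pitch as the preceding G) and left by step down to F#.
Held over from the previous chord and resolving down by step — a suspension.

Suspension.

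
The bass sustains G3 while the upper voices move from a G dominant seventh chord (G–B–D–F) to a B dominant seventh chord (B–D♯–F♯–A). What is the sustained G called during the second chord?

The harmony at that moment is B dominant seventh chord (B, D♯, F♯, A); G3 is not a chord tone.
It is held over (the same pitch as the preceding G3) and then sustained as the same pitch into the next harmony.
Sustained through a change of harmony — a pedal tone.

Pedal tone (pedal point).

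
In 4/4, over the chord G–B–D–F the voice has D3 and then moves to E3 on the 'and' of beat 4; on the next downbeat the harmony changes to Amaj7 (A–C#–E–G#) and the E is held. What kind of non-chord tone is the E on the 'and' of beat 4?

The harmony at that moment is G dominant seventh chord (G, B, D, F); E3 is not a chord tone.
It is approached by step up from D3 and then sustained as the same pitch into the next harmony.
Arriving early and becoming a chord tone when the harmony changes — an anticipation.

Anticipation.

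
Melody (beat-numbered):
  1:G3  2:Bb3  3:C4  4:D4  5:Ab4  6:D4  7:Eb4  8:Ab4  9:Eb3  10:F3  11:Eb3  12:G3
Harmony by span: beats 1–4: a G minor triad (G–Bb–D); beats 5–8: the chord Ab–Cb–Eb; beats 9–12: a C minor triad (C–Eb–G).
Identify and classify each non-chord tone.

C4 (beat 3) — passing tone; D4 (beat 6) — appoggiatura; F3 (beat 10) — neighbor tone.

The harmony at that moment is G minor triad (G, Bb, D); C4 is not a chord tone.
It is approached by step up from Bb3 and left by step up to D4.
Step in, step out in the same direction — a passing tone.
The harmony at that moment is Ab minor triad (Ab, Cb, Eb); D4 is not a chord tone.
It is approached by leap down from Ab4 and left by step up to Eb4.
Leap in, step out — an appoggiatura.
The harmony at that moment is C minor triad (C, Eb, G); F3 is not a chord tone.
It is approached by step up from Eb3 and left by step down to Eb3.
Step away and step back to the same note — a neighbor tone (upper neighbor).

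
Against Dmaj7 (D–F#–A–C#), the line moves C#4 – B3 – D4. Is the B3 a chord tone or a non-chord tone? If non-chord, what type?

Non-chord tone — an escape tone.

The harmony at that moment is D major seventh chord (D, F#, A, C#); B3 is not a chord tone.
It is approached by step down from C#4 and left by leap up to D4.
Step in, leap out — an escape tone.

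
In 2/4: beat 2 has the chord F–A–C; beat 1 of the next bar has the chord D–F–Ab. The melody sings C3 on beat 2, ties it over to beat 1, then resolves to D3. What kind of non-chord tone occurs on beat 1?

Retardation.

The harmony at that moment is D diminished triad (D, F, Ab); C3 is not a chord tone.
It is held over (the same pitch as the preceding C3) and left by step up to D3.
Held over from the previous chord and resolving up by step — a retardation.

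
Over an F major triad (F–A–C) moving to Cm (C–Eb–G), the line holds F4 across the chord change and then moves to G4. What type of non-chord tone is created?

The harmony at that moment is C minor triad (C, Eb, G); F4 is not a chord tone.
It is held over (the same pitch as the preceding F4) and left by step up to G4.
Held over from the previous chord and resolving up by step — a retardation.

F4 is a retardation.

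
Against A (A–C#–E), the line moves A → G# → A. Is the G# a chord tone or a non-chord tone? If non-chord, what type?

Non-chord tone — a neighbor tone.

The harmony at that moment is A major triad (A, C#, E); G# is not a chord tone.
It is approached by step down from A and left by step up to A.
Step away and step back to the same note — a neighbor tone (lower neighbor).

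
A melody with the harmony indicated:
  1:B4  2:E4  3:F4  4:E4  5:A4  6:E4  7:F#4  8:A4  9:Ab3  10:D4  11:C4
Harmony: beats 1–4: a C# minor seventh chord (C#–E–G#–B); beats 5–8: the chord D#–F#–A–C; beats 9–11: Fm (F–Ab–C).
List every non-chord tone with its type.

The harmony at that moment is C# minor seventh chord (C#, E, G#, B); F4 is not a chord tone.
It is approached by step up from E4 and left by step down to E4.
Step away and step back to the same note — a neighbor tone (upper neighbor).
The harmony at that moment is D# diminished seventh chord (D#, F#, A, C); E4 is not a chord tone.
It is approached by leap down from A4 and left by step up to F#4.
Leap in, step out — an appoggiatura.
The harmony at that moment is F minor triad (F, Ab, C); D4 is not a chord tone.
It is approached by leap up from Ab3 and left by step down to C4.
Leap in, step out — an appoggiatura.

F4 (beat 3) — neighbor tone; E4 (beat 6) — appoggiatura; D4 (beat 10) — appoggiatura.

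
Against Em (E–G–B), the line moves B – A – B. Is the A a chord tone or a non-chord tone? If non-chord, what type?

The harmony at that moment is E minor triad (E, G, B); A is not a chord tone.
It is approached by step down from B and left by step up to B.
Step away and step back to the same note — a neighbor tone (lower neighbor).

Non-chord tone — a neighbor tone.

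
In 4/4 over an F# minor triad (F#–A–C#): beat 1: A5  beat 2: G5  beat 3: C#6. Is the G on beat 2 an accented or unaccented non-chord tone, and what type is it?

The harmony at that moment is F# minor triad (F#, A, C#); G5 is not a chord tone.
It is approached by step down from A5 and left by leap up to C#6.
Step in, leap out — an escape tone.
It falls on a weak beat, so it is unaccented.

Unaccented escape tone.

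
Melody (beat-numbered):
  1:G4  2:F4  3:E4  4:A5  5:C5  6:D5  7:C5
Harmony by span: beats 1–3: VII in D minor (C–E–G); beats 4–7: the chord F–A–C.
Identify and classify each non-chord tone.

The harmony at that moment is C major triad (C, E, G); F4 is not a chord tone.
It is approached by step down from G4 and left by step down to E4.
Step in, step out in the same direction — a passing tone.
The harmony at that moment is F major triad (F, A, C); D5 is not a chord tone.
It is approached by step up from C5 and left by step down to C5.
Step away and step back to the same note — a neighbor tone (upper neighbor).

F4 (beat 2) — passing tone; D5 (beat 6) — neighbor tone.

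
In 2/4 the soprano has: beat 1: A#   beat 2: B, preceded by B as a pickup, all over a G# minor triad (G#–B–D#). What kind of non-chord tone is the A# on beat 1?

The harmony at that moment is G# minor triad (G#, B, D#); A# is not a chord tone.
It is approached by step down from B and left by step up to B.
Step away and step back to the same note — a neighbor tone (lower neighbor).

Lower neighbor tone.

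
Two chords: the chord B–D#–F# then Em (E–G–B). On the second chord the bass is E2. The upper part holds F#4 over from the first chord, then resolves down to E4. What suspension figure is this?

9–8 suspension.

At the second chord the bass is E2. The suspended F#4 lies a ninth above the bass; after resolving down by step to E4, the interval above the bass becomes an octave.
Suspension figures are named by those two intervals: 9–8.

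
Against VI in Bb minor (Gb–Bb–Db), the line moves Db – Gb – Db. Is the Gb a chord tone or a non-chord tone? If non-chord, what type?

Chord tone (the root of Gb major triad).

Gb major triad contains Gb, Bb, Db; Gb is the root, so it is a chord tone.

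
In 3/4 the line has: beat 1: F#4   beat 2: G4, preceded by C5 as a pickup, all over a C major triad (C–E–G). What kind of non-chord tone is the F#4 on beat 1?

Appoggiatura.

The harmony at that moment is C major triad (C, E, G); F#4 is not a chord tone.
It is approached by leap down from C5 and left by step up to G4.
Leap in, step out, metrically accented — an appoggiatura.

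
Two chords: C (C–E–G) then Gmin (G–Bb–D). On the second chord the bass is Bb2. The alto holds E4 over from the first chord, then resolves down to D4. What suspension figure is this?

At the second chord the bass is Bb2. The suspended E4 lies a fourth above the bass; after resolving down by step to D4, the interval above the bass becomes a third.
Suspension figures are named by those two intervals: 4–3.

4–3 suspension.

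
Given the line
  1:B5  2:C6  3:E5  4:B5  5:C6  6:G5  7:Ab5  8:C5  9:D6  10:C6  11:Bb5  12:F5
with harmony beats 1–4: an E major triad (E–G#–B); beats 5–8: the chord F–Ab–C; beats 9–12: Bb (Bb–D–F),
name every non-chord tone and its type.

C6 (beat 2) — escape tone; G5 (beat 6) — appoggiatura; C6 (beat 10) — passing tone.

The harmony at that moment is E major triad (E, G#, B); C6 is not a chord tone.
It is approached by step up from B5 and left by leap down to E5.
Step in, leap out — an escape tone.
The harmony at that moment is F minor triad (F, Ab, C); G5 is not a chord tone.
It is approached by leap down from C6 and left by step up to Ab5.
Leap in, step out — an appoggiatura.
The harmony at that moment is Bb major triad (Bb, D, F); C6 is not a chord tone.
It is approached by step down from D6 and left by step down to Bb5.
Step in, step out in the same direction — a passing tone.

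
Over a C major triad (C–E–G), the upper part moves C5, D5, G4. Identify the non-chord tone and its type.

D5 is an escape tone.

The harmony at that moment is C major triad (C, E, G); D5 is not a chord tone.
It is approached by step up from C5 and left by leap down to G4.
Step in, leap out — an escape tone.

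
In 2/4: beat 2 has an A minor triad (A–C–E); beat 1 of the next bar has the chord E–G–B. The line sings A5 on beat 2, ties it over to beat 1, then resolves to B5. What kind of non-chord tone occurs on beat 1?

The harmony at that moment is E minor triad (E, G, B); A5 is not a chord tone.
It is held over (the same pitch as the preceding A5) and left by step up to B5.
Held over from the previous chord and resolving up by step — a retardation.

Retardation.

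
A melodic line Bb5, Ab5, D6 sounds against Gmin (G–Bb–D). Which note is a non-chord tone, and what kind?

The harmony at that moment is G minor triad (G, Bb, D); Ab5 is not a chord tone.
It is approached by step down from Bb5 and left by leap up to D6.
Step in, leap out — an escape tone.

Ab5 is an escape tone.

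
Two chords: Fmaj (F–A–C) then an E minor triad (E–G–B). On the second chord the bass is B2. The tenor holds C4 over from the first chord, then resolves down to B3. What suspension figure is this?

9–8 suspension.

At the second chord the bass is B2. The suspended C4 lies a ninth above the bass; after resolving down by step to B3, the interval above the bass becomes an octave.
Suspension figures are named by those two intervals: 9–8.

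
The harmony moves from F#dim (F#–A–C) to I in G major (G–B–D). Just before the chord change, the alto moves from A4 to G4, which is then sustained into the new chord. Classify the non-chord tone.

The harmony at that moment is F# diminished triad (F#, A, C); G4 is not a chord tone.
It is approached by step down from A4 and then sustained as the same pitch into the next harmony.
Arriving early and becoming a chord tone when the harmony changes — an anticipation.

G4 is an anticipation.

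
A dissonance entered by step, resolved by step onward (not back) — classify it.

Passing tone.

Approach: by step. Departure: by step, continuing in the same direction.
Stepwise on both sides with no change of direction means the note fills in the space between two different chord tones — a passing tone. (Had it turned back to its starting note it would be a neighbor tone instead.)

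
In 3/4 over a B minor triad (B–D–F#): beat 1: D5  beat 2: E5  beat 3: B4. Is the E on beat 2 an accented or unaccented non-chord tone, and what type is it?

The harmony at that moment is B minor triad (B, D, F#); E5 is not a chord tone.
It is approached by step up from D5 and left by leap down to B4.
Step in, leap out — an escape tone.
It falls on a weak beat, so it is unaccented.

Unaccented escape tone.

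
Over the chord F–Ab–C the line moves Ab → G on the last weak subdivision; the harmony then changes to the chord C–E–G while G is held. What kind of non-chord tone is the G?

The harmony at that moment is F minor triad (F, Ab, C); G is not a chord tone.
It is approached by step down from Ab and then sustained as the same pitch into the next harmony.
Arriving early and becoming a chord tone when the harmony changes — an anticipation.

G is an anticipation.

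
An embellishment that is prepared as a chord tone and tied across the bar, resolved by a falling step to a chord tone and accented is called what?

Approach: by preparation — the pitch is first a chord tone, then held (tied or repeated) while the harmony changes under it. Departure: down by step. Metric position: strong.
A prepared dissonance that resolves downward by step — a suspension. (The same figure resolving upward would be a retardation.)

Suspension.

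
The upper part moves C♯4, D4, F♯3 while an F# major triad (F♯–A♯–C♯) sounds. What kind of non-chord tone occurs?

The harmony at that moment is F♯ major triad (F♯, A♯, C♯); D4 is not a chord tone.
It is approached by step up from C♯4 and left by leap down to F♯3.
Step in, leap out — an escape tone.

D4 is an escape tone.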